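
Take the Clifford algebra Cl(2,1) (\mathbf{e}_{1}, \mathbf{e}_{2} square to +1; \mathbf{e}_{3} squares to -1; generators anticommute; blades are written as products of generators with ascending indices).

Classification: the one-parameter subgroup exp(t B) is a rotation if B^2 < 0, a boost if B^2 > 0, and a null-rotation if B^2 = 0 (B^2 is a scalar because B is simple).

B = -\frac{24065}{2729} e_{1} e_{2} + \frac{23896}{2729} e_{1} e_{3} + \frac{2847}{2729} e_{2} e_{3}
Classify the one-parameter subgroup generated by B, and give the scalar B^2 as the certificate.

B^2 term by term: the squares give (-\frac{24065}{2729})^2*(e_{1} e_{2})^2 + (\frac{23896}{2729})^2*(e_{1} e_{3})^2 + (\frac{2847}{2729})^2*(e_{2} e_{3})^2 = \frac{579124225}{7447441}*(-1) + \frac{571018816}{7447441}*(+1) + \frac{8105409}{7447441}*(+1) = 0 (each basis 2-blade squares to minus the product of its generators' squares); cross terms between blades sharing an index anticommute and cancel. So B^2 = 0.
Answer: null-rotation, certificate B^2 = 0. The invariant at work: B^2 = 0 is unchanged by conjugation, hence its sign classifies the subgroup whatever basis B is written in.


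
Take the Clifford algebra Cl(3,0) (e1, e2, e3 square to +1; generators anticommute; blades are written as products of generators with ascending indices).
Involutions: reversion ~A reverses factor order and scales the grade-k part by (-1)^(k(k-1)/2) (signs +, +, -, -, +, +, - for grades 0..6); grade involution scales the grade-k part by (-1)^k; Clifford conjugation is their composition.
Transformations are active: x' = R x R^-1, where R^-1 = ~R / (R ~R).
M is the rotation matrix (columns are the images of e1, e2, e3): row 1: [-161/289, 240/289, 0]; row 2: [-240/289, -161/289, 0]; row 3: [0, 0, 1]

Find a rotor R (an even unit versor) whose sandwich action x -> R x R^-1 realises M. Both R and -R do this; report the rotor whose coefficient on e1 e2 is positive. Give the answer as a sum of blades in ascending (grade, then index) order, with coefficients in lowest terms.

Method: write R = a + b12*e1 e2 + b13*e1 e3 + b23*e2 e3 with a^2 + b12^2 + b13^2 + b23^2 = 1 (so R^-1 = ~R). Expanding the columns R e_j ~R gives tr M = 4a^2 - 1 and, from the antisymmetric part, M21 - M12 = -4a*b12, M13 - M31 = 4a*b13, M32 - M23 = -4a*b23.
Here tr M = -33/289, so a^2 = (1 + tr M)/4 = 64/289 and a = ±8/17. Taking a = 8/17: M21 - M12 = -480/289, M13 - M31 = 0, M32 - M23 = 0, giving b12 = 15/17, b13 = 0, b23 = 0, i.e. R = 8/17 + 15/17*e1 e2.
Its e1 e2 coefficient is already positive.
Answer: 8/17 + 15/17*e1 e2. Why the constraint matters: R and -R act identically through the sandwich — M has trace -33/289 either way — so only the sign condition on e1 e2 picks one of the two preimages.


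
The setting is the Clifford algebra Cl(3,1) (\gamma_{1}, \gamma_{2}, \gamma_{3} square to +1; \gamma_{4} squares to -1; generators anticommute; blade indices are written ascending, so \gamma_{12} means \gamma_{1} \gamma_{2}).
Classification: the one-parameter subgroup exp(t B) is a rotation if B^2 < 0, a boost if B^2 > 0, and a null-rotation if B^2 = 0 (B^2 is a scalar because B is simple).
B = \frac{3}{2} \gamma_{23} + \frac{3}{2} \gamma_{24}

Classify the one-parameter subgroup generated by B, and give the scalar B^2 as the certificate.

B^2 term by term: the squares give (\frac{3}{2})^2*(\gamma_{23})^2 + (\frac{3}{2})^2*(\gamma_{24})^2 = \frac{9}{4}*(-1) + \frac{9}{4}*(+1) = 0 (each basis 2-blade squares to minus the product of its generators' squares); cross terms between blades sharing an index anticommute and cancel. So B^2 = 0.
Answer: null-rotation, certificate B^2 = 0. Key observation: B^2 = 0 is a conjugation invariant, so its sign decides the class regardless of the surface form of B.


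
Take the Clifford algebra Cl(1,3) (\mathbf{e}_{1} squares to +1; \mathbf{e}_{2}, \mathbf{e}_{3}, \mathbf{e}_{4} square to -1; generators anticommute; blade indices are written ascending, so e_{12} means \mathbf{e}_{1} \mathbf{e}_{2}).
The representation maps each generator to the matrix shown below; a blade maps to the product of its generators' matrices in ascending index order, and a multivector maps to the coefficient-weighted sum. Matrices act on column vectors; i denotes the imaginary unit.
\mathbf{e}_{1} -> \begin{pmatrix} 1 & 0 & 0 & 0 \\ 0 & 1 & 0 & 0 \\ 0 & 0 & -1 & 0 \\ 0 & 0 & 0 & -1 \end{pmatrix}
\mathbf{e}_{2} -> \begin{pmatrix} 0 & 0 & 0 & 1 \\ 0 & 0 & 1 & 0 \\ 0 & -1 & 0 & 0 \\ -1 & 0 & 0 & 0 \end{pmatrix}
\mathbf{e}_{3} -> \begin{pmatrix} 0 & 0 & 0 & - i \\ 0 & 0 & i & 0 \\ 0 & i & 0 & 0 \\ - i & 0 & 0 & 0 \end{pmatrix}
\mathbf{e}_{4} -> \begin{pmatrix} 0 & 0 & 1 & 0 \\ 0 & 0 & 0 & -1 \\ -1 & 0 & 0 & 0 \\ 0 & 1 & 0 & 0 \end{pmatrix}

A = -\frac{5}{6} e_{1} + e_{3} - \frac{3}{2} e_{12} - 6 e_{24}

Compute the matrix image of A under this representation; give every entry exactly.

Bivector images (products of the table entries): rho(e_{12}) = rho(\mathbf{e}_{1})rho(\mathbf{e}_{2}) = \begin{pmatrix} 0 & 0 & 0 & 1 \\ 0 & 0 & 1 & 0 \\ 0 & 1 & 0 & 0 \\ 1 & 0 & 0 & 0 \end{pmatrix}; rho(e_{24}) = rho(\mathbf{e}_{2})rho(\mathbf{e}_{4}) = \begin{pmatrix} 0 & 1 & 0 & 0 \\ -1 & 0 & 0 & 0 \\ 0 & 0 & 0 & 1 \\ 0 & 0 & -1 & 0 \end{pmatrix}.
M = (-\frac{5}{6})*rho(e_{1}) + (1)*rho(e_{3}) + (-\frac{3}{2})*rho(e_{12}) + (-6)*rho(e_{24}), summed entrywise:
Answer: \begin{pmatrix} - \frac{5}{6} & -6 & 0 & - \frac{3}{2} - i \\ 6 & - \frac{5}{6} & - \frac{3}{2} + i & 0 \\ 0 & - \frac{3}{2} + i & \frac{5}{6} & -6 \\ - \frac{3}{2} - i & 0 & 6 & \frac{5}{6} \end{pmatrix}


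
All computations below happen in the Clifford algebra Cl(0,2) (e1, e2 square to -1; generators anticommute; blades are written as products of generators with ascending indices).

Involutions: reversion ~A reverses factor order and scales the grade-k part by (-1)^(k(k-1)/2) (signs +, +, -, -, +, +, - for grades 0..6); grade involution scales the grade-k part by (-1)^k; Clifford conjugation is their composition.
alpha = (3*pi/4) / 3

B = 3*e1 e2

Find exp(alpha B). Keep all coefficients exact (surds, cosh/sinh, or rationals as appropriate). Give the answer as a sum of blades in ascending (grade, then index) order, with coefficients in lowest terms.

B^2 = (3)^2*(e1 e2)^2 = 9*(-1) = -9 (a basis 2-blade squares to minus the product of its generators' squares).
B^2 = -9 — B^2 < 0, so the exponential closes trigonometrically: l = 3, alpha*l = 3*pi/4, so exp(alpha B) = cos(3*pi/4) + (sin(3*pi/4)/3)*B = -sqrt(2)/2 + (sqrt(2)/6)*B.
Answer: -sqrt(2)/2 + sqrt(2)/2*e1 e2


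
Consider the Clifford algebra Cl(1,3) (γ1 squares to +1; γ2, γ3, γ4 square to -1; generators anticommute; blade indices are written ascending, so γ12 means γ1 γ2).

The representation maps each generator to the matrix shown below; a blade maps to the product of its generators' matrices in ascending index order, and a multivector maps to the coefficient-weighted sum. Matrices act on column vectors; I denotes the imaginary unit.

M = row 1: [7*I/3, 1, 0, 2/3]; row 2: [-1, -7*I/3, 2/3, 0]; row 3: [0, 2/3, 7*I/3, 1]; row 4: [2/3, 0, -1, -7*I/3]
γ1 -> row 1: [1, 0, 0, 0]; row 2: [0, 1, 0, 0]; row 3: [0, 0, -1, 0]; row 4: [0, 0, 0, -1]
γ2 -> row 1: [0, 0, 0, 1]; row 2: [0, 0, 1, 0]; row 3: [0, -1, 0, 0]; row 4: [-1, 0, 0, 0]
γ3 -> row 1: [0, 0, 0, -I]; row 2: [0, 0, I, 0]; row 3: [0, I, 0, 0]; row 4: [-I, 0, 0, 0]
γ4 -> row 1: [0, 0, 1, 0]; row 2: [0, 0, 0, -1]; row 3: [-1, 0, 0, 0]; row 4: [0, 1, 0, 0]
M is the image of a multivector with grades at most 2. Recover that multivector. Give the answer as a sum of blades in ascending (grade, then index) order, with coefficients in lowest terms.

Method: the blade images are trace-orthogonal — tr(rho(e_A) rho(e_B)^-1) = 4 if A = B and 0 otherwise — and rho(e_A)^-1 = (e_A)^2 * rho(e_A) with (e_A)^2 = +1 or -1, so the coefficient of e_A in the preimage is (e_A)^2 * tr(M rho(e_A))/4.
Nonzero projections over blades of grade <= 2: γ12: (γ12)^2 = +1, tr(M rho(γ12)) = 8/3, coefficient 2/3; γ23: (γ23)^2 = -1, tr(M rho(γ23)) = 28/3, coefficient -7/3; γ24: (γ24)^2 = -1, tr(M rho(γ24)) = -4, coefficient 1. Every other blade of grade <= 2 projects to 0.
Answer: 2/3*γ12 - 7/3*γ23 + γ24


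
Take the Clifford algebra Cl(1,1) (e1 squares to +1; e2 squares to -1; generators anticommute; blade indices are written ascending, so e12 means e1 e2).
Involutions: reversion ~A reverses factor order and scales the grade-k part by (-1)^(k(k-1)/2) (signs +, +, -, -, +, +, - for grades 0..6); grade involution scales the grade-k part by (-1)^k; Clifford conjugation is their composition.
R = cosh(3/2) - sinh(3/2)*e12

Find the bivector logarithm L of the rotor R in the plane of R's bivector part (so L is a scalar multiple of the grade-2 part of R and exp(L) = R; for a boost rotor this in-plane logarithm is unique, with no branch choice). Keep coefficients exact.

The scalar part of R is cosh(3/2), which determines |rapidity| via cosh; the sign lives in the bivector part, and pairing them (bivector part over sinh of the rapidity = the plane) gives the unique in-plane L = rapidity * plane.
Concretely: cosh(rapidity) = cosh(3/2) gives rapidity = ±3/2, and since rapidity/sinh(rapidity) is even the sign is immaterial: L = (rapidity/sinh(rapidity)) * <R>_2 = (3/(2*sinh(3/2))) * <R>_2.
Answer: -3/2*e12


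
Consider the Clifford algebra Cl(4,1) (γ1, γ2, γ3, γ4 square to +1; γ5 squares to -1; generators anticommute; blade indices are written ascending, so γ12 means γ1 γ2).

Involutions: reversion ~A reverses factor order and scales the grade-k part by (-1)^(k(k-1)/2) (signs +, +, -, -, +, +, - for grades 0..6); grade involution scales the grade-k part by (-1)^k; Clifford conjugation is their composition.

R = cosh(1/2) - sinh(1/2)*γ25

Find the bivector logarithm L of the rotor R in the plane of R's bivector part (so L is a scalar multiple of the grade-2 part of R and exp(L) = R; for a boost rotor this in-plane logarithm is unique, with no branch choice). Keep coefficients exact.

The scalar part of R is cosh(1/2), which fixes the rapidity magnitude through cosh (cosh is even, so it cannot fix the sign — the bivector part carries that); dividing the bivector part by sinh of the rapidity gives the plane, and L = rapidity * plane, where the joint sign ambiguity of (rapidity, plane) cancels in the product.
Concretely: cosh(rapidity) = cosh(1/2) gives rapidity = ±1/2, and since rapidity/sinh(rapidity) is even the sign is immaterial: L = (rapidity/sinh(rapidity)) * <R>_2 = (1/(2*sinh(1/2))) * <R>_2.
Answer: -1/2*γ25


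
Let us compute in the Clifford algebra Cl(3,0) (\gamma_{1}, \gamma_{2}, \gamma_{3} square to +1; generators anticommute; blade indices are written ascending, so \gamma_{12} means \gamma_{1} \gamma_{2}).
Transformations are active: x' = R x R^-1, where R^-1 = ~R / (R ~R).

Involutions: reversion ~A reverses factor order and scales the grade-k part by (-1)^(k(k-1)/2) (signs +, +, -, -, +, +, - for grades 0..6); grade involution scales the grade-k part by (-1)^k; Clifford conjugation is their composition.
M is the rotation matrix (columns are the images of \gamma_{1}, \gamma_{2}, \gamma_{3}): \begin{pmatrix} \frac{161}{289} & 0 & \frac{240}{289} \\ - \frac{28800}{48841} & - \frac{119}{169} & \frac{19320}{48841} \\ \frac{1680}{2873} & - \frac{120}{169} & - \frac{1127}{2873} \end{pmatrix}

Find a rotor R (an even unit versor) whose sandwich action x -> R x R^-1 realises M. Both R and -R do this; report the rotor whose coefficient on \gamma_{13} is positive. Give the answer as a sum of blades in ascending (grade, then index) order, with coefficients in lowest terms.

Method: write R = a + b12*\gamma_{12} + b13*\gamma_{13} + b23*\gamma_{23} with a^2 + b12^2 + b13^2 + b23^2 = 1 (so R^-1 = ~R). Expanding the columns R e_j ~R gives tr M = 4a^2 - 1 and, from the antisymmetric part, M21 - M12 = -4a*b12, M13 - M31 = 4a*b13, M32 - M23 = -4a*b23.
Here tr M = -\frac{26341}{48841}, so a^2 = (1 + tr M)/4 = \frac{5625}{48841} and a = ±\frac{75}{221}. Taking a = \frac{75}{221}: M21 - M12 = -\frac{28800}{48841}, M13 - M31 = \frac{12000}{48841}, M32 - M23 = -\frac{54000}{48841}, giving b12 = \frac{96}{221}, b13 = \frac{40}{221}, b23 = \frac{180}{221}, i.e. R = \frac{75}{221} + \frac{96}{221} \gamma_{12} + \frac{40}{221} \gamma_{13} + \frac{180}{221} \gamma_{23}.
Its \gamma_{13} coefficient is already positive.
Answer: \frac{75}{221} + \frac{96}{221} \gamma_{12} + \frac{40}{221} \gamma_{13} + \frac{180}{221} \gamma_{23}. Sheet selection: the two-to-one cover makes ±R indistinguishable at the matrix level (trace -\frac{26341}{48841}), so uniqueness comes from the required sign on \gamma_{13}.


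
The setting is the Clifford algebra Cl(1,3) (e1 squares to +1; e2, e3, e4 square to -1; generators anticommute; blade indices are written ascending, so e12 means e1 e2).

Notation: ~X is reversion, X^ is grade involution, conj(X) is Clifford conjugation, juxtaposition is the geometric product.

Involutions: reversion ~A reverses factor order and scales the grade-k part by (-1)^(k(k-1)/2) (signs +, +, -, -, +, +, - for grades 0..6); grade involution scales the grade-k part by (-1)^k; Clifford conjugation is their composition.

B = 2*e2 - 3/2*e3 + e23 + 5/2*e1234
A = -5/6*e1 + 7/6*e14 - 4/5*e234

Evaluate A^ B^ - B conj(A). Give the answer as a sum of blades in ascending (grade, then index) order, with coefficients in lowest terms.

first term: -2*e1 - 4/5*e4 - 5/3*e12 + 5/4*e13 + 35/12*e23 + 6/5*e24 + 8/5*e34 + 5/6*e123 + 7/3*e124 - 7/4*e134 + 25/12*e234 + 7/6*e1234
second term: -2*e1 + 4/5*e4 - 5/3*e12 + 5/4*e13 - 35/12*e23 + 6/5*e24 + 8/5*e34 + 5/6*e123 + 7/3*e124 - 7/4*e134 - 25/12*e234 - 7/6*e1234
Answer: -8/5*e4 + 35/6*e23 + 25/6*e234 + 7/3*e1234


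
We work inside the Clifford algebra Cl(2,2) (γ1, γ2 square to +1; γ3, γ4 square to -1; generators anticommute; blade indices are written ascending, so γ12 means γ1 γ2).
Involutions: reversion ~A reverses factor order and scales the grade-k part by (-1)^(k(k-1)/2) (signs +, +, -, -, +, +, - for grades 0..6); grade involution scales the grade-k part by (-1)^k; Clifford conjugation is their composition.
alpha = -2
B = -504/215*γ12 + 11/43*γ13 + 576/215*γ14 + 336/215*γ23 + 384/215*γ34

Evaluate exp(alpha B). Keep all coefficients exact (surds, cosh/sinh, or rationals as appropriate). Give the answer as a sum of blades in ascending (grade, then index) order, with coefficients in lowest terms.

B^2 term by term: the squares give (-504/215)^2*(γ12)^2 + (11/43)^2*(γ13)^2 + (576/215)^2*(γ14)^2 + (336/215)^2*(γ23)^2 + (384/215)^2*(γ34)^2 = 254016/46225*(-1) + 121/1849*(+1) + 331776/46225*(+1) + 112896/46225*(+1) + 147456/46225*(-1) = 1 (each basis 2-blade squares to minus the product of its generators' squares); cross terms between blades sharing an index anticommute and cancel; the commuting (index-disjoint) pairs give grade-4 terms 2*c*c'*(blade product), which cancel blade by blade — γ1234: -387072/46225 + 387072/46225 = 0 — confirming B is simple. So B^2 = 1.
B^2 = 1 — B^2 > 0, so the exponential closes hyperbolically: l = 1, alpha*l = -2, so exp(alpha B) = cosh(-2) + (sinh(-2)/1)*B = cosh(2) + (-sinh(2))*B.
Answer: cosh(2) + 504*sinh(2)/215*γ12 - 11*sinh(2)/43*γ13 - 576*sinh(2)/215*γ14 - 336*sinh(2)/215*γ23 - 384*sinh(2)/215*γ34


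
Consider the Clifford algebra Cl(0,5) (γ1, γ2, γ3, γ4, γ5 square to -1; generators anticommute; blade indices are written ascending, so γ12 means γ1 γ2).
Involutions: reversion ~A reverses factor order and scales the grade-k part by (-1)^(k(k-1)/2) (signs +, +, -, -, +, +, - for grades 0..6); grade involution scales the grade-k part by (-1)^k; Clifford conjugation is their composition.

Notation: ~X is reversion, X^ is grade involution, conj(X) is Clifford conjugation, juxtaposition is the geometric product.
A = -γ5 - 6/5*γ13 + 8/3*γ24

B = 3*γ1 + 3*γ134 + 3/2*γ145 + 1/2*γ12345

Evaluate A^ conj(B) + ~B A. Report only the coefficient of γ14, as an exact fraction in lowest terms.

first term: 18/5*γ3 + 18/5*γ4 - 3/2*γ14 + 3*γ15 + 8*γ123 - 8*γ124 - 4*γ125 - 4/3*γ135 + 3/5*γ245 - 9/5*γ345 + 1/2*γ1234 - 3*γ1345
second term: 18/5*γ3 - 18/5*γ4 - 3/2*γ14 - 3*γ15 + 8*γ123 + 8*γ124 - 4*γ125 + 4/3*γ135 - 3/5*γ245 - 9/5*γ345 + 1/2*γ1234 + 3*γ1345
Answer: -3


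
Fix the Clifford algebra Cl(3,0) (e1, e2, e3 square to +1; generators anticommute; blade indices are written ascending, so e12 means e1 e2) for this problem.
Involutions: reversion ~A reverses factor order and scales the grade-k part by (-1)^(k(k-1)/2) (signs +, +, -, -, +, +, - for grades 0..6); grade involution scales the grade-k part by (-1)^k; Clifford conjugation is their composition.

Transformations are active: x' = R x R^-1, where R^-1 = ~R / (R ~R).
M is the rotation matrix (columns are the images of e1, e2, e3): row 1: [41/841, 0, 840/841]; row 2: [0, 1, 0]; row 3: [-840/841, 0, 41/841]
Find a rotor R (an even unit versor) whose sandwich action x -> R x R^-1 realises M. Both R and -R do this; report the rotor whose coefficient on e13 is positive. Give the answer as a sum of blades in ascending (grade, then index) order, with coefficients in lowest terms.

Method: write R = a + b12*e12 + b13*e13 + b23*e23 with a^2 + b12^2 + b13^2 + b23^2 = 1 (so R^-1 = ~R). Expanding the columns R e_j ~R gives tr M = 4a^2 - 1 and, from the antisymmetric part, M21 - M12 = -4a*b12, M13 - M31 = 4a*b13, M32 - M23 = -4a*b23.
Here tr M = 923/841, so a^2 = (1 + tr M)/4 = 441/841 and a = ±21/29. Taking a = 21/29: M21 - M12 = 0, M13 - M31 = 1680/841, M32 - M23 = 0, giving b12 = 0, b13 = 20/29, b23 = 0, i.e. R = 21/29 + 20/29*e13.
Its e13 coefficient is already positive.
Answer: 21/29 + 20/29*e13. Note: both R and -R realise this M (trace 923/841); the covering map identifies them, and the e13-coefficient sign is the tie-breaker.


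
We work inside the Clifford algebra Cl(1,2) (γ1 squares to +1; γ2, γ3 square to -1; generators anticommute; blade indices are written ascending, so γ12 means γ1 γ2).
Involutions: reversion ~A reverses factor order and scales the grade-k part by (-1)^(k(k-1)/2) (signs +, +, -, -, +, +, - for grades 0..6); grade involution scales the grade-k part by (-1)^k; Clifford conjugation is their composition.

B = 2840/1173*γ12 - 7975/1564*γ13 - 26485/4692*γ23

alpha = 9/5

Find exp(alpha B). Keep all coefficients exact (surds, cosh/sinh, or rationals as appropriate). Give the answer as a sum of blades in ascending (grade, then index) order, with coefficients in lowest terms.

B^2 term by term: the squares give (2840/1173)^2*(γ12)^2 + (-7975/1564)^2*(γ13)^2 + (-26485/4692)^2*(γ23)^2 = 8065600/1375929*(+1) + 63600625/2446096*(+1) + 701455225/22014864*(-1) = 0 (each basis 2-blade squares to minus the product of its generators' squares); cross terms between blades sharing an index anticommute and cancel. So B^2 = 0.
B^2 = 0, so the series closes: exp(alpha B) = 1 + alpha B (parabolic case).
Answer: 1 + 1704/391*γ12 - 14355/1564*γ13 - 15891/1564*γ23


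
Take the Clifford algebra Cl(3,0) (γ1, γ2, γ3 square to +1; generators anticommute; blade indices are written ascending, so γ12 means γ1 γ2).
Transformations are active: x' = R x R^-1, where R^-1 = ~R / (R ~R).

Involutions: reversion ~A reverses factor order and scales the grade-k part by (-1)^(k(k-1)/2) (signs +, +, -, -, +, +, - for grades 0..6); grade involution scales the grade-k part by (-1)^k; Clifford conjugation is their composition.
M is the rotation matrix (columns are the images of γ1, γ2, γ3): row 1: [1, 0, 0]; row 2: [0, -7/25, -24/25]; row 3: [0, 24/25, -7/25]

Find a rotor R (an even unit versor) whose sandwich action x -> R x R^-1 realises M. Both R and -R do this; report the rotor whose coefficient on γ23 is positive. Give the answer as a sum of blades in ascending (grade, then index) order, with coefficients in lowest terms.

Method: write R = a + b12*γ12 + b13*γ13 + b23*γ23 with a^2 + b12^2 + b13^2 + b23^2 = 1 (so R^-1 = ~R). Expanding the columns R e_j ~R gives tr M = 4a^2 - 1 and, from the antisymmetric part, M21 - M12 = -4a*b12, M13 - M31 = 4a*b13, M32 - M23 = -4a*b23.
Here tr M = 11/25, so a^2 = (1 + tr M)/4 = 9/25 and a = ±3/5. Taking a = 3/5: M21 - M12 = 0, M13 - M31 = 0, M32 - M23 = 48/25, giving b12 = 0, b13 = 0, b23 = -4/5, i.e. R = 3/5 - 4/5*γ23.
Its γ23 coefficient is negative, so report the other preimage -R.
Answer: -3/5 + 4/5*γ23. Why the constraint matters: R and -R act identically through the sandwich — M has trace 11/25 either way — so only the sign condition on γ23 picks one of the two preimages.


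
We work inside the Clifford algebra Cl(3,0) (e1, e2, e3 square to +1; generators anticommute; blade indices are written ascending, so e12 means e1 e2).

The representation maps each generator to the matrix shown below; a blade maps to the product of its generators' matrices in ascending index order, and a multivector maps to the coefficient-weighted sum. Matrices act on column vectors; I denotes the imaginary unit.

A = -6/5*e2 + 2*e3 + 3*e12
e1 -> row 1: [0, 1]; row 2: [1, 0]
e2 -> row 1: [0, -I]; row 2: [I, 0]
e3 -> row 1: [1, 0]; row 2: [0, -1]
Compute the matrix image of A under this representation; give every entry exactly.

Bivector images (products of the table entries): rho(e12) = rho(e1)rho(e2) = row 1: [I, 0]; row 2: [0, -I].
M = (-6/5)*rho(e2) + (2)*rho(e3) + (3)*rho(e12), summed entrywise:
Answer: row 1: [2 + 3*I, 6*I/5]; row 2: [-6*I/5, -2 - 3*I]


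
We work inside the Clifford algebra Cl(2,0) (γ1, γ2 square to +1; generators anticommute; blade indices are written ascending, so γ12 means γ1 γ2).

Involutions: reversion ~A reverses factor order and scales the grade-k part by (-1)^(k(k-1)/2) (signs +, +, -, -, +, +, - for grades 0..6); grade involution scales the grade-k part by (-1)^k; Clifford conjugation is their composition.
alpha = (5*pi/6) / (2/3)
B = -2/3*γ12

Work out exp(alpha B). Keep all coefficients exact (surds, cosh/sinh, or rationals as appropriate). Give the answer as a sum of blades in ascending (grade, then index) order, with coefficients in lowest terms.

B^2 = (-2/3)^2*(γ12)^2 = 4/9*(-1) = -4/9 (a basis 2-blade squares to minus the product of its generators' squares).
B^2 = -4/9 — the series telescopes trigonometrically here: l = 2/3, alpha*l = 5*pi/6, so exp(alpha B) = cos(5*pi/6) + (sin(5*pi/6)/(2/3))*B = -sqrt(3)/2 + (3/4)*B.
Answer: -sqrt(3)/2 - 1/2*γ12


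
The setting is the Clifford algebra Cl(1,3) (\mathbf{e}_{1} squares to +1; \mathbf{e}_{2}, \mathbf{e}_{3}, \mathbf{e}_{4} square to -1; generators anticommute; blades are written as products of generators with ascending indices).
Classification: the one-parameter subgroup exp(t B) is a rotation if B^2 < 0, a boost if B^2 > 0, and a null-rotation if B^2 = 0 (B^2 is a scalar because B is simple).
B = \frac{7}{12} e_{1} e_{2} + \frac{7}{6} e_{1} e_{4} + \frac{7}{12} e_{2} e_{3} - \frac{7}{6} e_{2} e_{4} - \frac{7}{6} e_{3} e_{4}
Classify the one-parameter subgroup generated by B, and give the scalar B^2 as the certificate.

B^2 term by term: the squares give (\frac{7}{12})^2*(e_{1} e_{2})^2 + (\frac{7}{6})^2*(e_{1} e_{4})^2 + (\frac{7}{12})^2*(e_{2} e_{3})^2 + (-\frac{7}{6})^2*(e_{2} e_{4})^2 + (-\frac{7}{6})^2*(e_{3} e_{4})^2 = \frac{49}{144}*(+1) + \frac{49}{36}*(+1) + \frac{49}{144}*(-1) + \frac{49}{36}*(-1) + \frac{49}{36}*(-1) = -\frac{49}{36} (each basis 2-blade squares to minus the product of its generators' squares); cross terms between blades sharing an index anticommute and cancel; the commuting (index-disjoint) pairs give grade-4 terms 2*c*c'*(blade product), which cancel blade by blade — e_{1} e_{2} e_{3} e_{4}: -\frac{49}{36} + \frac{49}{36} = 0 — confirming B is simple. So B^2 = -\frac{49}{36}.
Answer: rotation, certificate B^2 = -\frac{49}{36}. Note: conjugating B changes its blade decomposition but never the scalar B^2 = -\frac{49}{36}, whose sign settles the classification.


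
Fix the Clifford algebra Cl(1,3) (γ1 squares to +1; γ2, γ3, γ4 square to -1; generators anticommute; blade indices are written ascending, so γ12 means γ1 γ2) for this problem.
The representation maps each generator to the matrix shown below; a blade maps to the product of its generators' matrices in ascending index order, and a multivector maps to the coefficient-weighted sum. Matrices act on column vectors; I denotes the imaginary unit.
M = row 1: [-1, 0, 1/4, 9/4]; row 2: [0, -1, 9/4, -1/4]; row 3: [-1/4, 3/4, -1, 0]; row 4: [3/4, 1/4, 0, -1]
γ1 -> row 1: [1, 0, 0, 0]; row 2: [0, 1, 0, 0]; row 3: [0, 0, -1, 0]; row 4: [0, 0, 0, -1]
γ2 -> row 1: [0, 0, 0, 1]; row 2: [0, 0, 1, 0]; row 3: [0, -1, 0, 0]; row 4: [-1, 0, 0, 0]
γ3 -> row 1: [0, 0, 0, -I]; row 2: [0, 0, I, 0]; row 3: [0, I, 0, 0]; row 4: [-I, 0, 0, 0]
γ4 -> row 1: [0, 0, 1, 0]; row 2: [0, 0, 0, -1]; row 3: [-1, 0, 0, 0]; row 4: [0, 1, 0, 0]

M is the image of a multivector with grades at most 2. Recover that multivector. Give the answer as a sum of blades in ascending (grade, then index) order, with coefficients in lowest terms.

Method: the blade images are trace-orthogonal — tr(rho(e_A) rho(e_B)^-1) = 4 if A = B and 0 otherwise — and rho(e_A)^-1 = (e_A)^2 * rho(e_A) with (e_A)^2 = +1 or -1, so the coefficient of e_A in the preimage is (e_A)^2 * tr(M rho(e_A))/4.
Nonzero projections over blades of grade <= 2: 1: (1)^2 = +1, tr(M 1) = -4, coefficient -1; γ2: (γ2)^2 = -1, tr(M rho(γ2)) = -3, coefficient 3/4; γ4: (γ4)^2 = -1, tr(M rho(γ4)) = -1, coefficient 1/4; γ12: (γ12)^2 = +1, tr(M rho(γ12)) = 6, coefficient 3/2. Every other blade of grade <= 2 projects to 0.
Answer: -1 + 3/4*γ2 + 1/4*γ4 + 3/2*γ12


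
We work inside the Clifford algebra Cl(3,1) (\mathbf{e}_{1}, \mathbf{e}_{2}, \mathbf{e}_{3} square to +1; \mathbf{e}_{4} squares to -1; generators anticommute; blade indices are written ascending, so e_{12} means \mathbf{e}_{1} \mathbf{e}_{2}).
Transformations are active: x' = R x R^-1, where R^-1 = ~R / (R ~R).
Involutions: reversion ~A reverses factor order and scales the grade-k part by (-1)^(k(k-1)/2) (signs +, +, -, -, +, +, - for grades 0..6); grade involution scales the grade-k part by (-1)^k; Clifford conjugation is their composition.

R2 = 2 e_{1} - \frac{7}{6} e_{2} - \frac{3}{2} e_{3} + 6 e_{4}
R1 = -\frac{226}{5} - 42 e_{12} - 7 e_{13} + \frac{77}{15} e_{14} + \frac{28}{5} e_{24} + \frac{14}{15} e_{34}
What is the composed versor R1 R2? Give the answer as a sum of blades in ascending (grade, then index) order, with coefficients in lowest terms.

Distribute over the terms of R2 (each basis-blade product reordered to ascending indices, repeated generators contracted through their squares):
R1 (2 e_{1}) = -\frac{452}{5} e_{1} + 84 e_{2} + 14 e_{3} - \frac{154}{15} e_{4} + \frac{56}{5} e_{124} + \frac{28}{15} e_{134}
R1 (-\frac{7}{6} e_{2}) = 49 e_{1} + \frac{791}{15} e_{2} + \frac{98}{15} e_{4} - \frac{49}{6} e_{123} + \frac{539}{90} e_{124} - \frac{49}{45} e_{234}
R1 (-\frac{3}{2} e_{3}) = \frac{21}{2} e_{1} + \frac{339}{5} e_{3} + \frac{7}{5} e_{4} + 63 e_{123} + \frac{77}{10} e_{134} + \frac{42}{5} e_{234}
R1 (6 e_{4}) = -\frac{154}{5} e_{1} - \frac{168}{5} e_{2} - \frac{28}{5} e_{3} - \frac{1356}{5} e_{4} - 252 e_{124} - 42 e_{134}
Summing the partial products and collecting blades:
Answer: -\frac{617}{10} e_{1} + \frac{1547}{15} e_{2} + \frac{381}{5} e_{3} - \frac{4103}{15} e_{4} + \frac{329}{6} e_{123} - \frac{21133}{90} e_{124} - \frac{973}{30} e_{134} + \frac{329}{45} e_{234}


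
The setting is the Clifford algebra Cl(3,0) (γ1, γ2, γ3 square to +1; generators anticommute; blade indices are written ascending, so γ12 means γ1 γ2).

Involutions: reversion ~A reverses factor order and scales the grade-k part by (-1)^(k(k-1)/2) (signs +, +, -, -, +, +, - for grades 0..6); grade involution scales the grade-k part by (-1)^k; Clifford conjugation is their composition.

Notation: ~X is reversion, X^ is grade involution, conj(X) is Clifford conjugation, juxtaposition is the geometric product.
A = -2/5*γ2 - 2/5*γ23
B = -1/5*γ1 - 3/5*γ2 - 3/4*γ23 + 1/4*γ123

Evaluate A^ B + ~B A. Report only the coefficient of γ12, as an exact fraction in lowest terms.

first term: -27/50 + 1/10*γ1 - 27/50*γ3 + 2/25*γ12 - 1/10*γ13 + 2/25*γ123
second term: 27/50 - 1/10*γ1 + 27/50*γ3 + 2/25*γ12 - 1/10*γ13 + 2/25*γ123
Answer: 4/25


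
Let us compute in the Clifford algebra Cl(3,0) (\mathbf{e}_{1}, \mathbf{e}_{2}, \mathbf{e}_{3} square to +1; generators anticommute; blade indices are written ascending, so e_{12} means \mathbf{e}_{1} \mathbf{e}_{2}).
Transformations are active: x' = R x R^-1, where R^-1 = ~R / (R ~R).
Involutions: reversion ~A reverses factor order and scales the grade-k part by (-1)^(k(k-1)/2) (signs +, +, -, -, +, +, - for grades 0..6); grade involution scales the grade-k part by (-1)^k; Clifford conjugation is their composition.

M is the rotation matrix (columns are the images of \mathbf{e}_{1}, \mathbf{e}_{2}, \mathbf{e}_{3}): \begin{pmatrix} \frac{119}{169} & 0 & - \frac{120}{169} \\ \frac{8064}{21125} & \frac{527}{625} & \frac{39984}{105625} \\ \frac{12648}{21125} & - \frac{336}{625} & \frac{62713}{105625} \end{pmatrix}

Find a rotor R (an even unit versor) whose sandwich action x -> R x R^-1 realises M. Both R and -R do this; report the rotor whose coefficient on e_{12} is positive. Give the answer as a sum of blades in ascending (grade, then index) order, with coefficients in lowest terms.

Method: write R = a + b12*e_{12} + b13*e_{13} + b23*e_{23} with a^2 + b12^2 + b13^2 + b23^2 = 1 (so R^-1 = ~R). Expanding the columns R e_j ~R gives tr M = 4a^2 - 1 and, from the antisymmetric part, M21 - M12 = -4a*b12, M13 - M31 = 4a*b13, M32 - M23 = -4a*b23.
Here tr M = \frac{226151}{105625}, so a^2 = (1 + tr M)/4 = \frac{82944}{105625} and a = ±\frac{288}{325}. Taking a = \frac{288}{325}: M21 - M12 = \frac{8064}{21125}, M13 - M31 = -\frac{27648}{21125}, M32 - M23 = -\frac{96768}{105625}, giving b12 = -\frac{7}{65}, b13 = -\frac{24}{65}, b23 = \frac{84}{325}, i.e. R = \frac{288}{325} - \frac{7}{65} e_{12} - \frac{24}{65} e_{13} + \frac{84}{325} e_{23}.
Its e_{12} coefficient is negative, so report the other preimage -R.
Answer: -\frac{288}{325} + \frac{7}{65} e_{12} + \frac{24}{65} e_{13} - \frac{84}{325} e_{23}. Note: both R and -R realise this M (trace \frac{226151}{105625}); the covering map identifies them, and the e_{12}-coefficient sign is the tie-breaker.


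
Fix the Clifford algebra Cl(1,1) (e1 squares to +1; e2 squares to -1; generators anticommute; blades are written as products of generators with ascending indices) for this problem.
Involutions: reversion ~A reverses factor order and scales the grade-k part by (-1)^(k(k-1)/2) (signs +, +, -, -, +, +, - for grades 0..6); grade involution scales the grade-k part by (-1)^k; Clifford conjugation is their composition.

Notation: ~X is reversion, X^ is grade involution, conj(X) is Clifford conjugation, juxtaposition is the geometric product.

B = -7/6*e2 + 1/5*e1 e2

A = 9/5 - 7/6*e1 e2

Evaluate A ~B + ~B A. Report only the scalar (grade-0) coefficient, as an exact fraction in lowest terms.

first term: 7/30 - 49/36*e1 - 21/10*e2 - 9/25*e1 e2
second term: 7/30 + 49/36*e1 - 21/10*e2 - 9/25*e1 e2
Answer: 7/15


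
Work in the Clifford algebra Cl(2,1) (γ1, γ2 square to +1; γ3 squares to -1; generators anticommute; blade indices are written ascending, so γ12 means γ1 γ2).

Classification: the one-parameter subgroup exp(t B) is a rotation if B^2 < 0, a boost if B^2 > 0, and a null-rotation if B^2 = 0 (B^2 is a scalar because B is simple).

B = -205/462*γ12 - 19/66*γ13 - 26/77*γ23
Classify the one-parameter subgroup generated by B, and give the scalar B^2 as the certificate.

B^2 term by term: the squares give (-205/462)^2*(γ12)^2 + (-19/66)^2*(γ13)^2 + (-26/77)^2*(γ23)^2 = 42025/213444*(-1) + 361/4356*(+1) + 676/5929*(+1) = 0 (each basis 2-blade squares to minus the product of its generators' squares); cross terms between blades sharing an index anticommute and cancel. So B^2 = 0.
Answer: null-rotation, certificate B^2 = 0. The scalar 0 is the complete invariant here: its sign names the subgroup type.


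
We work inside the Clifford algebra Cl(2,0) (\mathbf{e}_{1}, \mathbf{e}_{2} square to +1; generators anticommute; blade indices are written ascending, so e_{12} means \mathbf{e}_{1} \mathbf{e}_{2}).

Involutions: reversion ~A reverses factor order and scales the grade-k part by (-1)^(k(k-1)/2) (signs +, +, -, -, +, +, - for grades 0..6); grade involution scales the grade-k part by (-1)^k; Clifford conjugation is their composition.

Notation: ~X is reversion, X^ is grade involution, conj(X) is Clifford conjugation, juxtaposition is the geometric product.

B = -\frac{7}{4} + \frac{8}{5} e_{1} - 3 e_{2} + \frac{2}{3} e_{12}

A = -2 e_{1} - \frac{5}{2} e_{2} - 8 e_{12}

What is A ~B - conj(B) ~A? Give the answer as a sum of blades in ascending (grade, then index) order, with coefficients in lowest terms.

first term: -\frac{31}{30} + \frac{155}{6} e_{1} + \frac{2221}{120} e_{2} + 24 e_{12}
second term: \frac{31}{30} - \frac{113}{6} e_{1} - \frac{1171}{120} e_{2} - 4 e_{12}
Answer: -\frac{31}{15} + \frac{134}{3} e_{1} + \frac{424}{15} e_{2} + 28 e_{12}


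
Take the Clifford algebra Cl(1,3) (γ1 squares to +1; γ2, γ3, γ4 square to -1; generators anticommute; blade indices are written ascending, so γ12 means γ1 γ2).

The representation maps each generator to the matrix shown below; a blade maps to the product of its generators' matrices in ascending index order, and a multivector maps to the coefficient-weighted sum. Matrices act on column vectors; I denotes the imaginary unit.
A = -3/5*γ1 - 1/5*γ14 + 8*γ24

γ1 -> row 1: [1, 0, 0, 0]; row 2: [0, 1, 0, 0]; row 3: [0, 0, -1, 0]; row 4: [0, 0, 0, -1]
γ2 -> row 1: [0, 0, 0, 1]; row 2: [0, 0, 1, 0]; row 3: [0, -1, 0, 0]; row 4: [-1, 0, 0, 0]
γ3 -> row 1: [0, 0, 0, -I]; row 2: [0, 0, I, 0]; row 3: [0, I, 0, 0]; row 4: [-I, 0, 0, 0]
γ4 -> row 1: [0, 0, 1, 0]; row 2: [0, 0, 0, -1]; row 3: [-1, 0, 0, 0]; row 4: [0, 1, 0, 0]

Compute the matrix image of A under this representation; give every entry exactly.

Bivector images (products of the table entries): rho(γ14) = rho(γ1)rho(γ4) = row 1: [0, 0, 1, 0]; row 2: [0, 0, 0, -1]; row 3: [1, 0, 0, 0]; row 4: [0, -1, 0, 0]; rho(γ24) = rho(γ2)rho(γ4) = row 1: [0, 1, 0, 0]; row 2: [-1, 0, 0, 0]; row 3: [0, 0, 0, 1]; row 4: [0, 0, -1, 0].
M = (-3/5)*rho(γ1) + (-1/5)*rho(γ14) + (8)*rho(γ24), summed entrywise:
Answer: row 1: [-3/5, 8, -1/5, 0]; row 2: [-8, -3/5, 0, 1/5]; row 3: [-1/5, 0, 3/5, 8]; row 4: [0, 1/5, -8, 3/5]


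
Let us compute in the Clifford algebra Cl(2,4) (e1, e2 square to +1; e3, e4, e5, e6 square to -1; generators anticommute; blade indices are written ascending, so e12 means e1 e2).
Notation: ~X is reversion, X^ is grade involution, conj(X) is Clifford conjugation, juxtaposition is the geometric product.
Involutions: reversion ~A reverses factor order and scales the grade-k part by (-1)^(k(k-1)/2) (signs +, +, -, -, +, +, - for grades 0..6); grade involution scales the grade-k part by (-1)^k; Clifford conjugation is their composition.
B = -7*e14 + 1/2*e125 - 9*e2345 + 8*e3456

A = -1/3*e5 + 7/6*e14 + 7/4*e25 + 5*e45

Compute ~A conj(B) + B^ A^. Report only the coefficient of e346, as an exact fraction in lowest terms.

first term: -49/6 - 7/8*e1 + 1/6*e12 - 35*e15 - 45*e23 + 63/4*e34 + 40*e36 + 5/2*e124 - 7/3*e145 + 3*e234 - 7/12*e245 + 8/3*e346 - 21/2*e1235 + 49/4*e1245 - 28/3*e1356 + 14*e2346
second term: -49/6 - 7/8*e1 + 1/6*e12 + 35*e15 + 45*e23 - 63/4*e34 - 40*e36 - 5/2*e124 - 7/3*e145 + 3*e234 + 7/12*e245 + 8/3*e346 - 21/2*e1235 + 49/4*e1245 - 28/3*e1356 + 14*e2346
Answer: 16/3


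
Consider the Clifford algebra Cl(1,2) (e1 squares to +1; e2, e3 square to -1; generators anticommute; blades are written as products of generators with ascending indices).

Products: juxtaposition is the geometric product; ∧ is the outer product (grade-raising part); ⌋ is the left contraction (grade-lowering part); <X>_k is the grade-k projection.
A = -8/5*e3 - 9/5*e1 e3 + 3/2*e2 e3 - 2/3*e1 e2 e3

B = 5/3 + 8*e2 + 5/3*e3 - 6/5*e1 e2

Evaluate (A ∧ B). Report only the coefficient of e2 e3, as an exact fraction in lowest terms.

step 1: -8/3*e3 - 3*e1 e3 + 153/10*e2 e3 + 3422/225*e1 e2 e3
Answer: 153/10


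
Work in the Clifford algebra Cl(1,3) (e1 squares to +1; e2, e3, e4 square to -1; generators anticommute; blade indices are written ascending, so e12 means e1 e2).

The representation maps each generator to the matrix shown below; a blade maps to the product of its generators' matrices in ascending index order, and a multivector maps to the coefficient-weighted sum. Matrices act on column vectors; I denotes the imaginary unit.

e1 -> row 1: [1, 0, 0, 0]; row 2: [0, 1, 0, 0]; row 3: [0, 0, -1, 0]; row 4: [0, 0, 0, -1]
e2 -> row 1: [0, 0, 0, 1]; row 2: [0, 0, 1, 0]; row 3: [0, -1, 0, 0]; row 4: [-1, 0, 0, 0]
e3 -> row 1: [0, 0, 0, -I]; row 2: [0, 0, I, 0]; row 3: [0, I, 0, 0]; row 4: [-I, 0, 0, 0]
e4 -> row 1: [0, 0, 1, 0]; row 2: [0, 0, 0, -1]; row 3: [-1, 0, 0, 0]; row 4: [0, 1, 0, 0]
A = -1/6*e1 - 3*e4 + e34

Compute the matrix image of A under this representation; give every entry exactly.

Bivector images (products of the table entries): rho(e34) = rho(e3)rho(e4) = row 1: [0, -I, 0, 0]; row 2: [-I, 0, 0, 0]; row 3: [0, 0, 0, -I]; row 4: [0, 0, -I, 0].
M = (-1/6)*rho(e1) + (-3)*rho(e4) + (1)*rho(e34), summed entrywise:
Answer: row 1: [-1/6, -I, -3, 0]; row 2: [-I, -1/6, 0, 3]; row 3: [3, 0, 1/6, -I]; row 4: [0, -3, -I, 1/6]


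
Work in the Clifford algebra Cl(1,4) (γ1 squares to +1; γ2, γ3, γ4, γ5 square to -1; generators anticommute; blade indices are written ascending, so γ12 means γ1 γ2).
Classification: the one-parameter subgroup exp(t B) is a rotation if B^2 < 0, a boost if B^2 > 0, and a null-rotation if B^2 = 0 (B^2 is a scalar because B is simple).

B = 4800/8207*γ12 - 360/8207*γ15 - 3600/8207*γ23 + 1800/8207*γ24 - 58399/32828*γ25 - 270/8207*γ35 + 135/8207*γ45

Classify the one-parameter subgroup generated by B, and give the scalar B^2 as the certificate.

B^2 term by term: the squares give (4800/8207)^2*(γ12)^2 + (-360/8207)^2*(γ15)^2 + (-3600/8207)^2*(γ23)^2 + (1800/8207)^2*(γ24)^2 + (-58399/32828)^2*(γ25)^2 + (-270/8207)^2*(γ35)^2 + (135/8207)^2*(γ45)^2 = 23040000/67354849*(+1) + 129600/67354849*(+1) + 12960000/67354849*(-1) + 3240000/67354849*(-1) + 3410443201/1077677584*(-1) + 72900/67354849*(-1) + 18225/67354849*(-1) = -49/16 (each basis 2-blade squares to minus the product of its generators' squares); cross terms between blades sharing an index anticommute and cancel; the commuting (index-disjoint) pairs give grade-4 terms 2*c*c'*(blade product), which cancel blade by blade — γ1235: -2592000/67354849 + 2592000/67354849 = 0; γ1245: 1296000/67354849 - 1296000/67354849 = 0; γ2345: -972000/67354849 + 972000/67354849 = 0 — confirming B is simple. So B^2 = -49/16.
Answer: rotation, certificate B^2 = -49/16. Note: conjugating B changes its blade decomposition but never the scalar B^2 = -49/16, whose sign settles the classification.


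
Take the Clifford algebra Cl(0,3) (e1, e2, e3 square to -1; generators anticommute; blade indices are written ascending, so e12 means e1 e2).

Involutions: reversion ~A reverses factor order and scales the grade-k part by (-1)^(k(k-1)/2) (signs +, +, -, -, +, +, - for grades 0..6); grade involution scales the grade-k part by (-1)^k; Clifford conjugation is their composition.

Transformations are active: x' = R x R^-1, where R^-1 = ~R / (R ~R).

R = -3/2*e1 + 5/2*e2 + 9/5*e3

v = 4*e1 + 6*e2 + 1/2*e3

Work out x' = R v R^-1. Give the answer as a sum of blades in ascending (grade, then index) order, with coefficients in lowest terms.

~R = -3/2*e1 + 5/2*e2 + 9/5*e3, and R ~R = -587/50, so R^-1 = ~R / (-587/50).
R v = -99/10 - 19*e12 - 159/20*e13 - 191/20*e23
Answer: -3833/587*e1 - 1047/587*e2 + 2977/1174*e3


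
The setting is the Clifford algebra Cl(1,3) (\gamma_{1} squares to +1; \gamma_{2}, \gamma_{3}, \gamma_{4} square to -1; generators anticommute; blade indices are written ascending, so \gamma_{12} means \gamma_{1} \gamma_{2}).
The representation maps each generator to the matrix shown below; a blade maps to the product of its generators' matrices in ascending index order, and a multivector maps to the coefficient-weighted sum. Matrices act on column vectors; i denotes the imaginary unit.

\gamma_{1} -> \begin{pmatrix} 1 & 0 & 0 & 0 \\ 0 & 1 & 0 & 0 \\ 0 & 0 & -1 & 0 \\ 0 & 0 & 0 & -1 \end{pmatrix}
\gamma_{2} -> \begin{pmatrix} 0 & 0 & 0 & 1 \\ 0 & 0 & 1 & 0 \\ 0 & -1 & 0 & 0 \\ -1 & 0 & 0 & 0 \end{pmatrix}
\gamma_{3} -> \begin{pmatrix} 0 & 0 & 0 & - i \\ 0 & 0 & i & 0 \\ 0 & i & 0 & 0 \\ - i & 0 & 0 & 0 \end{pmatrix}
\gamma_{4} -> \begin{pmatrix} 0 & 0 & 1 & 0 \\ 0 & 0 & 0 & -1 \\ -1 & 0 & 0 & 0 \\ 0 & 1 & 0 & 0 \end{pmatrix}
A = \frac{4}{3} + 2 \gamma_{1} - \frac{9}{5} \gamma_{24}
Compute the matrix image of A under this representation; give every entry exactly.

Bivector images (products of the table entries): rho(\gamma_{24}) = rho(\gamma_{2})rho(\gamma_{4}) = \begin{pmatrix} 0 & 1 & 0 & 0 \\ -1 & 0 & 0 & 0 \\ 0 & 0 & 0 & 1 \\ 0 & 0 & -1 & 0 \end{pmatrix}.
M = (\frac{4}{3})*1 + (2)*rho(\gamma_{1}) + (-\frac{9}{5})*rho(\gamma_{24}), summed entrywise (1 is the identity matrix):
Answer: \begin{pmatrix} \frac{10}{3} & - \frac{9}{5} & 0 & 0 \\ \frac{9}{5} & \frac{10}{3} & 0 & 0 \\ 0 & 0 & - \frac{2}{3} & - \frac{9}{5} \\ 0 & 0 & \frac{9}{5} & - \frac{2}{3} \end{pmatrix}
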